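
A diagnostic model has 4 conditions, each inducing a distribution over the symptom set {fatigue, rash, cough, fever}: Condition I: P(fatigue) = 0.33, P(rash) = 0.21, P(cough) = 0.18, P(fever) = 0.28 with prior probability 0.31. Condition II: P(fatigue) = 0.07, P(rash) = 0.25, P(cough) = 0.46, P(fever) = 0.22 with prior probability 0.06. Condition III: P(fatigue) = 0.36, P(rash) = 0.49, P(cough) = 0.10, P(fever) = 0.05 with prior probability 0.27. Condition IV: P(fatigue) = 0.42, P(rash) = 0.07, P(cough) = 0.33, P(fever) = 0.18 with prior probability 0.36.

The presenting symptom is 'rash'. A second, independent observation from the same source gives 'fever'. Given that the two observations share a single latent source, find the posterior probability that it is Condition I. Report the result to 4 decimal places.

0.5578

Posterior ∝ prior × likelihood, so P(k | x) ∝ π_k f_k(x); normalise over all components.
Since both observations come from the same component, the likelihood for component k is f_k(x₁)·f_k(x₂).
  f_I = [0.21] × [0.28] = 0.0588
  f_II = [0.25] × [0.22] = 0.055
  f_III = [0.49] × [0.05] = 0.0245
  f_IV = [0.07] × [0.18] = 0.0126
Unnormalised posteriors:
  π_I·f_I = 0.31 × 0.0588 = 0.018228
  π_II·f_II = 0.06 × 0.055 = 0.0033
  π_III·f_III = 0.27 × 0.0245 = 0.006615
  π_IV·f_IV = 0.36 × 0.0126 = 0.004536
Normaliser: 0.018228 + 0.0033 + 0.006615 + 0.004536 = 0.032679
P(Condition I | x₁,x₂) ≈ 0.5578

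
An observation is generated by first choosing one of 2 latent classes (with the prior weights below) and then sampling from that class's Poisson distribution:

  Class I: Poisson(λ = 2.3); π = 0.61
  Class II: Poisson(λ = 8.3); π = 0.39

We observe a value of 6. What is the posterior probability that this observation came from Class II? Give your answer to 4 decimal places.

0.7778

P(component k | x) = π_k·f_k(x) / marginal(x), where marginal(x) = Σ_j π_j·f_j(x).
Evaluate each component's likelihood at the observed value:
  L_I = e^(−2.3)·2.3^6/6! = 0.0206138
  L_II = e^(−8.3)·8.3^6/6! = 0.112847
Prior × likelihood for each component:
  π_I·L_I = 0.61 × 0.0206138 = 0.0125744
  π_II·L_II = 0.39 × 0.112847 = 0.0440105
Evidence: 0.0125744 + 0.0440105 = 0.0565849
Responsibility of Class II: 0.0440105 / 0.0565849 ≈ 0.7778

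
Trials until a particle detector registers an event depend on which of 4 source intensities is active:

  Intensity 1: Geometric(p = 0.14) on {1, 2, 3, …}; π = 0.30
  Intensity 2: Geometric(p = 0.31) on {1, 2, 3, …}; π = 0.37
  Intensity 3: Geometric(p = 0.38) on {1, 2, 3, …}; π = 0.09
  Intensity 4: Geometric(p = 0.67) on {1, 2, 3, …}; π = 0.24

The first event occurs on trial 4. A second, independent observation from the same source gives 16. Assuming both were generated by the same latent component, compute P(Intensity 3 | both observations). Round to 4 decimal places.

The responsibility of component k is w_k f_k(x) divided by Σ_j w_j f_j(x).
Since both observations come from the same component, the likelihood for component k is f_k(x₁)·f_k(x₂).
  p_1 = [0.14·(1−0.14)^3 = 0.14·0.636056 = 0.0890478] × [0.0145749] = 0.00129786
  p_2 = [0.31·(1−0.31)^3 = 0.31·0.328509 = 0.101838] × [0.00118604] = 0.000120783
  p_3 = [0.38·(1−0.38)^3 = 0.38·0.238328 = 0.0905646] × [0.000292186] = 2.64617e-05
  p_4 = [0.67·(1−0.67)^3 = 0.67·0.035937 = 0.0240778] × [4.01591e-08] = 9.66942e-10
Unnormalised posteriors:
  w_1·p_1 = 0.30 × 0.00129786 = 0.000389358
  w_2·p_2 = 0.37 × 0.000120783 = 4.46898e-05
  w_3·p_3 = 0.09 × 2.64617e-05 = 2.38155e-06
  w_4·p_4 = 0.24 × 9.66942e-10 = 2.32066e-10
Evidence: 0.000389358 + 4.46898e-05 + 2.38155e-06 + 2.32066e-10 = 0.00043643
P(Intensity 3 | x) ≈ 0.0055

0.0055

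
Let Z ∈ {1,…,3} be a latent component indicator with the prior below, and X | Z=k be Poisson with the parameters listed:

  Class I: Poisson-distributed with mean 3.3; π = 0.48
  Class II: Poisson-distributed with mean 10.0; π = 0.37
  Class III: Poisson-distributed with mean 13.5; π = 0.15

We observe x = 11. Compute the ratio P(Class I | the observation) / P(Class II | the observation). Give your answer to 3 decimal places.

Only the two components matter; the odds are (w_i f_i(x)) / (w_j f_j(x)).
Evaluate each component's likelihood at the observed value:
  p_I = 0.00046701
  p_II = 0.113736
  p_III = 0.0932267
Posterior odds = (w_I·p_I) / (w_II·p_II) = (0.48·0.00046701) / (0.37·0.113736) = 0.000224165 / 0.0420825 ≈ 0.005

0.005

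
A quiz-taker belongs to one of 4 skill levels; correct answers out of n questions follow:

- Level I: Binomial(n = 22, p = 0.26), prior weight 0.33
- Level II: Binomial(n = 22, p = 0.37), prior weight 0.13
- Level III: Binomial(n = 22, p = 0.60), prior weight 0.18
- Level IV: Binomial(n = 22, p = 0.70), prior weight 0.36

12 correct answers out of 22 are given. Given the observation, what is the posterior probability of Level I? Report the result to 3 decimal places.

0.019

Apply Bayes' rule: the posterior for each component is proportional to its prior times its likelihood at x.
Evaluate each component's likelihood at the observed value:
  p_I = 0.00303853
  p_II = 0.0419269
  p_III = 0.147598
  p_IV = 0.0528513
Weight by the priors:
  π_I·p_I = 0.33 × 0.00303853 = 0.00100272
  π_II·p_II = 0.13 × 0.0419269 = 0.0054505
  π_III·p_III = 0.18 × 0.147598 = 0.0265677
  π_IV·p_IV = 0.36 × 0.0528513 = 0.0190265
Marginal: 0.00100272 + 0.0054505 + 0.0265677 + 0.0190265 = 0.0520474
P(Level I | x) = 0.00100272 / 0.0520474 ≈ 0.019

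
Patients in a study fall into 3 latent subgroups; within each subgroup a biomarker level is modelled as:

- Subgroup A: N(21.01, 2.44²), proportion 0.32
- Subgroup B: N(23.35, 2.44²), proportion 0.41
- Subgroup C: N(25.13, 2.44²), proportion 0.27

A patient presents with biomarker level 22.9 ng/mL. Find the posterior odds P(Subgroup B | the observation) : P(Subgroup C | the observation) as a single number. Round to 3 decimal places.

2.267

Since P(k|x) ∝ π_k f_k(x), the posterior odds are π_i f_i(x) / (π_j f_j(x)).
Component likelihoods at x = 22.9 ng/mL:
  p_A = (1/(2.44·√(2π)))·exp(−(22.9−21.01)²/(2·2.44²)) = 0.163501·exp(-0.29999) = 0.121125
  p_B = (1/(2.44·√(2π)))·exp(−(22.9−23.35)²/(2·2.44²)) = 0.163501·exp(-0.01701) = 0.160744
  p_C = (1/(2.44·√(2π)))·exp(−(22.9−25.13)²/(2·2.44²)) = 0.163501·exp(-0.41764) = 0.107682
Odds = (0.41/0.27) × (0.160744/0.107682) = 1.51852 × 1.49277 ≈ 2.267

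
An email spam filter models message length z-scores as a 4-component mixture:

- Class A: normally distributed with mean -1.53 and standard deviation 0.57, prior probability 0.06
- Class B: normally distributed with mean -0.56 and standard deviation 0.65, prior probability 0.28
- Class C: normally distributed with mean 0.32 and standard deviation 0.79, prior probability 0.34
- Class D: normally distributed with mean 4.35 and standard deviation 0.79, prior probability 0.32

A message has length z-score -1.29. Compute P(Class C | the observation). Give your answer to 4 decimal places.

Posterior ∝ prior × likelihood, so P(k | x) ∝ π_k f_k(x); normalise over all components.
Evaluate each component's likelihood at the observed value:
  p_A = 0.640528
  p_B = 0.326669
  p_C = 0.0632989
  p_D = 4.32074e-12
Weight by the priors:
  π_A·p_A = 0.06 × 0.640528 = 0.0384317
  π_B·p_B = 0.28 × 0.326669 = 0.0914674
  π_C·p_C = 0.34 × 0.0632989 = 0.0215216
  π_D·p_D = 0.32 × 4.32074e-12 = 1.38264e-12
Denominator: 0.0384317 + 0.0914674 + 0.0215216 + 1.38264e-12 = 0.151421
P(Class C | data) ≈ 0.1421

0.1421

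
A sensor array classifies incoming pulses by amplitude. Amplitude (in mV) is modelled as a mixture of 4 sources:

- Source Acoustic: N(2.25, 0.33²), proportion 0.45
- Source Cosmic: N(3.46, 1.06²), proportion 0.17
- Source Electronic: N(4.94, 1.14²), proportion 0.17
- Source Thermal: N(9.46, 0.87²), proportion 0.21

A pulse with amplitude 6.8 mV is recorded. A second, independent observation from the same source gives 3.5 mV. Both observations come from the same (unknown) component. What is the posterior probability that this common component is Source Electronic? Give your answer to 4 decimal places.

Apply Bayes' rule: the posterior for each component is proportional to its prior times its likelihood at x.
Since both observations come from the same component, the likelihood for component k is f_k(x₁)·f_k(x₂).
  L_Acoustic = [(1/(0.33·√(2π)))·exp(−(6.8−2.25)²/(2·0.33²)) = 1.208916·exp(-95.05280) = 6.33125e-42] × [0.000926322] = 5.86477e-45
  L_Cosmic = [(1/(1.06·√(2π)))·exp(−(6.8−3.46)²/(2·1.06²)) = 0.376361·exp(-4.96422) = 0.00262827] × [0.376093] = 0.000988473
  L_Electronic = [(1/(1.14·√(2π)))·exp(−(6.8−4.94)²/(2·1.14²)) = 0.349949·exp(-1.33102) = 0.0924588] × [0.157591] = 0.0145707
  L_Thermal = [(1/(0.87·√(2π)))·exp(−(6.8−9.46)²/(2·0.87²)) = 0.458554·exp(-4.67407) = 0.00428026] × [2.95522e-11] = 1.26491e-13
Prior × likelihood for each component:
  P(Z=Acoustic)·L_Acoustic = 0.45 × 5.86477e-45 = 2.63915e-45
  P(Z=Cosmic)·L_Cosmic = 0.17 × 0.000988473 = 0.00016804
  P(Z=Electronic)·L_Electronic = 0.17 × 0.0145707 = 0.00247702
  P(Z=Thermal)·L_Thermal = 0.21 × 1.26491e-13 = 2.65631e-14
Evidence: 2.63915e-45 + 0.00016804 + 0.00247702 + 2.65631e-14 = 0.00264506
So the posterior for Source Electronic is 0.00247702 / 0.00264506 ≈ 0.9365.

0.9365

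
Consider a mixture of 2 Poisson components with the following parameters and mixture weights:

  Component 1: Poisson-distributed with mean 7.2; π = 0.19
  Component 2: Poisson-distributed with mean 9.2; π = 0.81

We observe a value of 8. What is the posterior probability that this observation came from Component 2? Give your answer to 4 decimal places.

Posterior ∝ prior × likelihood, so P(k | x) ∝ w_k f_k(x); normalise over all components.
Component likelihoods at x = 8:
  f_1 = 0.133727
  f_2 = 0.128609
Weight by the priors:
  w_1·f_1 = 0.19 × 0.133727 = 0.0254081
  w_2·f_2 = 0.81 × 0.128609 = 0.104174
Marginal: 0.0254081 + 0.104174 = 0.129582
Responsibility of Component 2: 0.104174 / 0.129582 ≈ 0.8039

0.8039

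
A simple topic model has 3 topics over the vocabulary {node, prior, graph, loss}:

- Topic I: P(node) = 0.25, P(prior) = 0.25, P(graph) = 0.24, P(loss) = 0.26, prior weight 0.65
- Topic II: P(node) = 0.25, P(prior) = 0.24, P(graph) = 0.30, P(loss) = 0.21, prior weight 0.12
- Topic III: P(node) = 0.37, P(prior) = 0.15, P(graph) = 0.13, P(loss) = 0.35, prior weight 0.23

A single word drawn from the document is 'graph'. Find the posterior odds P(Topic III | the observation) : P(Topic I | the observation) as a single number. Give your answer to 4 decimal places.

Only the two components matter; the odds are (P(Z=i) f_i(x)) / (P(Z=j) f_j(x)).
Component likelihoods at x = 'graph':
  f_I = P(graph | comp) = 0.24
  f_II = P(graph | comp) = 0.30
  f_III = P(graph | comp) = 0.13
Posterior odds = (P(Z=III)·f_III) / (P(Z=I)·f_I) = (0.23·0.13) / (0.65·0.24) = 0.0299 / 0.156 ≈ 0.1917

0.1917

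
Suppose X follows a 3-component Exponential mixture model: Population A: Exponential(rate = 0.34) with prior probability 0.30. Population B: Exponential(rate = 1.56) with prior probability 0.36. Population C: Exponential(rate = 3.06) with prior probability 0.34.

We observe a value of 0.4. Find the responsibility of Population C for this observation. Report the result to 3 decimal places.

0.440

By Bayes' theorem, P(k | x) = π_k f_k(x) / Σ_j π_j f_j(x).
Component likelihoods at x = 0.4:
  L_A = 0.296766
  L_B = 0.835843
  L_C = 0.899798
Multiply by the mixture weights:
  π_A·L_A = 0.30 × 0.296766 = 0.0890299
  π_B·L_B = 0.36 × 0.835843 = 0.300904
  π_C·L_C = 0.34 × 0.899798 = 0.305931
Normaliser: 0.0890299 + 0.300904 + 0.305931 = 0.695865
Responsibility of Population C: 0.305931 / 0.695865 ≈ 0.440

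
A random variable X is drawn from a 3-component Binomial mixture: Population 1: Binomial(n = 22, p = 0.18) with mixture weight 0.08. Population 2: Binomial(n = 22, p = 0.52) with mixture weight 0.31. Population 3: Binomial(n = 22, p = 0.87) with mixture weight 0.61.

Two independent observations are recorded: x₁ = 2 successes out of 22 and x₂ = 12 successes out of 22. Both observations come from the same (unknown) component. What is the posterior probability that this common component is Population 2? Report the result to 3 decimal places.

The responsibility of component k is π_k f_k(x) divided by Σ_j π_j f_j(x).
Since both observations come from the same component, the likelihood for component k is f_k(x₁)·f_k(x₂).
  f_1 = [0.141395] × [0.000102819] = 1.45382e-05
  f_2 = [2.63295e-05] × [0.164104] = 4.32078e-06
  f_3 = [3.3229e-16] × [0.000167622] = 5.56992e-20
Unnormalised posteriors:
  π_1·f_1 = 0.08 × 1.45382e-05 = 1.16305e-06
  π_2·f_2 = 0.31 × 4.32078e-06 = 1.33944e-06
  π_3·f_3 = 0.61 × 5.56992e-20 = 3.39765e-20
Evidence: 1.16305e-06 + 1.33944e-06 + 3.39765e-20 = 2.5025e-06
So the posterior for Population 2 is 1.33944e-06 / 2.5025e-06 ≈ 0.535.

0.535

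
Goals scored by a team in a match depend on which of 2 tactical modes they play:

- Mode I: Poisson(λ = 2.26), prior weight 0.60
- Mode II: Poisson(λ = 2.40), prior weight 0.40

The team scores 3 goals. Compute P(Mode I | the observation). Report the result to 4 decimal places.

By Bayes' theorem, P(k | x) = P(Z=k) f_k(x) / Σ_j P(Z=j) f_j(x).
Evaluate each component's likelihood at the observed value:
  p_I = 0.200756
  p_II = 0.209014
Multiply by the mixture weights:
  P(Z=I)·p_I = 0.60 × 0.200756 = 0.120454
  P(Z=II)·p_II = 0.40 × 0.209014 = 0.0836057
Marginal: 0.120454 + 0.0836057 = 0.204059
So the posterior for Mode I is 0.120454 / 0.204059 ≈ 0.5903.

0.5903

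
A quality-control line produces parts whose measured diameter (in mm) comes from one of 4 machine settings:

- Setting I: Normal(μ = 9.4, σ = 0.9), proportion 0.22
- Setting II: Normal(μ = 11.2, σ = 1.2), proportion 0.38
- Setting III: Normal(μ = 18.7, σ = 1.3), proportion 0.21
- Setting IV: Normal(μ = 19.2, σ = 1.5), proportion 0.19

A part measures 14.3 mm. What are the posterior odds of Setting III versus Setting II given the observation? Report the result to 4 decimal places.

0.0467

Only the two components matter; the odds are (π_i f_i(x)) / (π_j f_j(x)).
Component likelihoods at x = 14.3 mm:
  p_I = 1.62179e-07
  p_II = 0.0118188
  p_III = 0.000998643
  p_IV = 0.0012812
Posterior odds = (π_III·p_III) / (π_II·p_II) = (0.21·0.000998643) / (0.38·0.0118188) = 0.000209715 / 0.00449114 ≈ 0.0467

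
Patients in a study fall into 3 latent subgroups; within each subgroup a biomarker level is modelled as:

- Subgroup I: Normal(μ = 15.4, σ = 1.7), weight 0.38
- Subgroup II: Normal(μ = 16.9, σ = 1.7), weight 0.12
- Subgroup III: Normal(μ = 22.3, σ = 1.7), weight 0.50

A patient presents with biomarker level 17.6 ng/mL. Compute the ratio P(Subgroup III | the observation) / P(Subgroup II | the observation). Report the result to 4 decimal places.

The posterior odds equal the prior odds times the likelihood ratio: (P(Z=i)/P(Z=j))·(f_i(x)/f_j(x)).
Evaluate each component's likelihood at the observed value:
  p_I = 0.101577
  p_II = 0.215598
  p_III = 0.00513659
Posterior odds = (P(Z=III)·p_III) / (P(Z=II)·p_II) = (0.50·0.00513659) / (0.12·0.215598) = 0.00256829 / 0.0258717 ≈ 0.0993

0.0993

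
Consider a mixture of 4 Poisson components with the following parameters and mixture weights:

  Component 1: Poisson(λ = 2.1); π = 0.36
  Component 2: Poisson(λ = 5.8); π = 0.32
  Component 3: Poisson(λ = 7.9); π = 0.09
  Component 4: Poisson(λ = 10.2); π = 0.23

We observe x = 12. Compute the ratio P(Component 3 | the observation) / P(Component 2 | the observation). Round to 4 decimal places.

Only the two components matter; the odds are (w_i f_i(x)) / (w_j f_j(x)).
Component likelihoods at x = 12:
  L_1 = 1.88051e-06
  L_2 = 0.0091599
  L_3 = 0.0457364
  L_4 = 0.098415
Odds = (0.09/0.32) × (0.0457364/0.0091599) = 0.28125 × 4.99311 ≈ 1.4043

1.4043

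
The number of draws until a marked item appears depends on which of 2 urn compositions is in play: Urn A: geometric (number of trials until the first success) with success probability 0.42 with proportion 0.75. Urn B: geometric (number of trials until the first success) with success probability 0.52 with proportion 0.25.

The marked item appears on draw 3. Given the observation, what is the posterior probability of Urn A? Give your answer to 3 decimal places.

0.780

P(component k | x) = π_k·f_k(x) / marginal(x), where marginal(x) = Σ_j π_j·f_j(x).
Component likelihoods at x = 3:
  L_A = 0.141288
  L_B = 0.119808
Multiply by the mixture weights:
  π_A·L_A = 0.75 × 0.141288 = 0.105966
  π_B·L_B = 0.25 × 0.119808 = 0.029952
Marginal: 0.105966 + 0.029952 = 0.135918
So the posterior for Urn A is 0.105966 / 0.135918 ≈ 0.780.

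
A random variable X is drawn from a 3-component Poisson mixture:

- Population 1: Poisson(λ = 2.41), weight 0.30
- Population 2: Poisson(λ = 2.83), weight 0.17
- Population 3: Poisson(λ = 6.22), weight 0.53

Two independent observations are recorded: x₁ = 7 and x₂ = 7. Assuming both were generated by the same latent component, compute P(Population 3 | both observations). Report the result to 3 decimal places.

P(component k | x) = π_k·f_k(x) / marginal(x), where marginal(x) = Σ_j π_j·f_j(x).
Since both observations come from the same component, the likelihood for component k is f_k(x₁)·f_k(x₂).
  L_1 = [e^(−2.41)·2.41^7/7! = 0.00841471] × [0.00841471] = 7.08073e-05
  L_2 = [e^(−2.83)·2.83^7/7! = 0.0170224] × [0.0170224] = 0.000289763
  L_3 = [e^(−6.22)·6.22^7/7! = 0.142164] × [0.142164] = 0.0202107
Prior × likelihood for each component:
  π_1·L_1 = 0.30 × 7.08073e-05 = 2.12422e-05
  π_2·L_2 = 0.17 × 0.000289763 = 4.92596e-05
  π_3·L_3 = 0.53 × 0.0202107 = 0.0107117
Normaliser: 2.12422e-05 + 4.92596e-05 + 0.0107117 = 0.0107822
P(Population 3 | x) ≈ 0.993

0.993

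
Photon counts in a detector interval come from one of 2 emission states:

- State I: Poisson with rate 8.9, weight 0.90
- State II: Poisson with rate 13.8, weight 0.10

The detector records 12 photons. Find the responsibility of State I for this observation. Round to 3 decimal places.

0.862

Posterior ∝ prior × likelihood, so P(k | x) ∝ w_k f_k(x); normalise over all components.
Poisson probabilities:
  L_I = e^(−8.9)·8.9^12/12! = 0.070327
  L_II = e^(−13.8)·13.8^12/12! = 0.101146
Prior × likelihood for each component:
  w_I·L_I = 0.90 × 0.070327 = 0.0632943
  w_II·L_II = 0.10 × 0.101146 = 0.0101146
Denominator: 0.0632943 + 0.0101146 = 0.0734089
So the posterior for State I is 0.0632943 / 0.0734089 ≈ 0.862.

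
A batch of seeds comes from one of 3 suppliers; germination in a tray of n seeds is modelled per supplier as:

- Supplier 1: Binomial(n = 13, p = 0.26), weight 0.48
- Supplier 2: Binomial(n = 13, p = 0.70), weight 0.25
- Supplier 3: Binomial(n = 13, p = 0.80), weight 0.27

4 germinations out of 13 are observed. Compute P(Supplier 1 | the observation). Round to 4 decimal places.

0.9916

Posterior ∝ prior × likelihood, so P(k | x) ∝ π_k f_k(x); normalise over all components.
Evaluate each component's likelihood at the observed value:
  f_1 = C(13,4)·0.26^4·0.74^9 = 715·0.00456976·0.0665404 = 0.217413
  f_2 = C(13,4)·0.70^4·0.30^9 = 715·0.2401·1.9683e-05 = 0.00337901
  f_3 = C(13,4)·0.80^4·0.20^9 = 715·0.4096·5.12e-07 = 0.000149946
Unnormalised posteriors:
  π_1·f_1 = 0.48 × 0.217413 = 0.104358
  π_2·f_2 = 0.25 × 0.00337901 = 0.000844753
  π_3·f_3 = 0.27 × 0.000149946 = 4.04855e-05
Normaliser: 0.104358 + 0.000844753 + 4.04855e-05 = 0.105243
Responsibility of Supplier 1: 0.104358 / 0.105243 ≈ 0.9916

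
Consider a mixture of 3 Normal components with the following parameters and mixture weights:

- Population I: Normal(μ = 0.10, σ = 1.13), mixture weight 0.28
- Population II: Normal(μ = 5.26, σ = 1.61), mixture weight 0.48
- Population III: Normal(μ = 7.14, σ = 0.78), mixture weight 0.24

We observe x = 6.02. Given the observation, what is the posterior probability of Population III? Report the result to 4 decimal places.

By Bayes' theorem, P(k | x) = w_k f_k(x) / Σ_j w_j f_j(x).
Evaluate each component's likelihood at the observed value:
  p_I = (1/(1.13·√(2π)))·exp(−(6.02−0.10)²/(2·1.13²)) = 0.353046·exp(-13.72324) = 3.87174e-07
  p_II = (1/(1.61·√(2π)))·exp(−(6.02−5.26)²/(2·1.61²)) = 0.247790·exp(-0.11142) = 0.221665
  p_III = (1/(0.78·√(2π)))·exp(−(6.02−7.14)²/(2·0.78²)) = 0.511464·exp(-1.03090) = 0.182432
Prior × likelihood for each component:
  w_I·p_I = 0.28 × 3.87174e-07 = 1.08409e-07
  w_II·p_II = 0.48 × 0.221665 = 0.106399
  w_III·p_III = 0.24 × 0.182432 = 0.0437837
Evidence: 1.08409e-07 + 0.106399 + 0.0437837 = 0.150183
P(Population III | the observation) = 0.0437837 / 0.150183 ≈ 0.2915

0.2915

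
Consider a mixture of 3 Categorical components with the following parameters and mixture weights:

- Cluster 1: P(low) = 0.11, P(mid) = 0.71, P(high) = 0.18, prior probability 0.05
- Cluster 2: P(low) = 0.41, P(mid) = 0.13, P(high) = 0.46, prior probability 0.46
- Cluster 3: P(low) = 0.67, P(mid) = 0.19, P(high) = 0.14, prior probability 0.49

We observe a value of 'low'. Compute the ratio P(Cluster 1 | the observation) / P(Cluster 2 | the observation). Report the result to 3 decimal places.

0.029

Posterior odds = (w_i f_i(x)) / (w_j f_j(x)); the normalising sum cancels.
Evaluate each component's likelihood at the observed value:
  L_1 = 0.11
  L_2 = 0.41
  L_3 = 0.67
Odds = (0.05/0.46) × (0.11/0.41) = 0.108696 × 0.268293 ≈ 0.029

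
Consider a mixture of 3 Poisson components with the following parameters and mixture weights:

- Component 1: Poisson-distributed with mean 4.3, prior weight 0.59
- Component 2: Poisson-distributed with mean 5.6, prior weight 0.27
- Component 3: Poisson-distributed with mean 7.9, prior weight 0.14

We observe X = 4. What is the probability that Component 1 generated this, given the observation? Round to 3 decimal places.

0.698

Posterior ∝ prior × likelihood, so P(k | x) ∝ π_k f_k(x); normalise over all components.
Poisson probabilities:
  f_1 = 0.193284
  f_2 = 0.151528
  f_3 = 0.0601687
Weight by the priors:
  π_1·f_1 = 0.59 × 0.193284 = 0.114038
  π_2·f_2 = 0.27 × 0.151528 = 0.0409125
  π_3·f_3 = 0.14 × 0.0601687 = 0.00842362
Evidence: 0.114038 + 0.0409125 + 0.00842362 = 0.163374
P(Component 1 | x) ≈ 0.698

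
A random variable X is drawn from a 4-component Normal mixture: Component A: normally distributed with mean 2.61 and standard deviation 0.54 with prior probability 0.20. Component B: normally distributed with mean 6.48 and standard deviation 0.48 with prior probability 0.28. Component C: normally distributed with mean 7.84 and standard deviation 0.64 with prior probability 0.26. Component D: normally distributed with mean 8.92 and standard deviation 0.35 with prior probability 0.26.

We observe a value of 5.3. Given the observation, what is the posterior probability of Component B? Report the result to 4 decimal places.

Posterior ∝ prior × likelihood, so P(k | x) ∝ P(Z=k) f_k(x); normalise over all components.
Component likelihoods at x = 5.3:
  f_A = 3.01977e-06
  f_B = 0.0404912
  f_C = 0.000236837
  f_D = 6.7233e-24
Weight by the priors:
  P(Z=A)·f_A = 0.20 × 3.01977e-06 = 6.03953e-07
  P(Z=B)·f_B = 0.28 × 0.0404912 = 0.0113375
  P(Z=C)·f_C = 0.26 × 0.000236837 = 6.15775e-05
  P(Z=D)·f_D = 0.26 × 6.7233e-24 = 1.74806e-24
Evidence: 6.03953e-07 + 0.0113375 + 6.15775e-05 + 1.74806e-24 = 0.0113997
So the posterior for Component B is 0.0113375 / 0.0113997 ≈ 0.9945.

0.9945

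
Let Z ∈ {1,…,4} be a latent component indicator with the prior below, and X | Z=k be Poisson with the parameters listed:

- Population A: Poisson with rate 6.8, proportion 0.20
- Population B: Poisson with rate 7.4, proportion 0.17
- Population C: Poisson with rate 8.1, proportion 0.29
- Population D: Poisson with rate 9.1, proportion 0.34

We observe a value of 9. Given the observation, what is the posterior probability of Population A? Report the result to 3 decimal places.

0.160

By Bayes' theorem, P(k | x) = P(Z=k) f_k(x) / Σ_j P(Z=j) f_j(x).
Component likelihoods at x = 9:
  L_A = e^(−6.8)·6.8^9/9! = 0.0954146
  L_B = e^(−7.4)·7.4^9/9! = 0.112084
  L_C = e^(−8.1)·8.1^9/9! = 0.12555
  L_D = e^(−9.1)·9.1^9/9! = 0.131683
Weight by the priors:
  P(Z=A)·L_A = 0.20 × 0.0954146 = 0.0190829
  P(Z=B)·L_B = 0.17 × 0.112084 = 0.0190543
  P(Z=C)·L_C = 0.29 × 0.12555 = 0.0364095
  P(Z=D)·L_D = 0.34 × 0.131683 = 0.0447722
Marginal: 0.0190829 + 0.0190543 + 0.0364095 + 0.0447722 = 0.119319
Responsibility of Population A: 0.0190829 / 0.119319 ≈ 0.160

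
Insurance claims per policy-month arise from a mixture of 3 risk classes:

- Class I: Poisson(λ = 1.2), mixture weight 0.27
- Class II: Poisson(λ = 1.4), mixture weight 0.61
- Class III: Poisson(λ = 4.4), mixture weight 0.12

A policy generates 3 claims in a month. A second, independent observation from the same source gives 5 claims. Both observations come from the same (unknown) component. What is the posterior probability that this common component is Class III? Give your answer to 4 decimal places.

P(component k | x) = w_k·f_k(x) / marginal(x), where marginal(x) = Σ_j w_j·f_j(x).
Since both observations come from the same component, the likelihood for component k is f_k(x₁)·f_k(x₂).
  L_I = [e^(−1.2)·1.2^3/3! = 0.0867439] × [0.00624556] = 0.000541765
  L_II = [e^(−1.4)·1.4^3/3! = 0.112777] × [0.0110521] = 0.00124643
  L_III = [e^(−4.4)·4.4^3/3! = 0.174305] × [0.168728] = 0.0294102
Unnormalised posteriors:
  w_I·L_I = 0.27 × 0.000541765 = 0.000146276
  w_II·L_II = 0.61 × 0.00124643 = 0.000760321
  w_III·L_III = 0.12 × 0.0294102 = 0.00352922
Denominator: 0.000146276 + 0.000760321 + 0.00352922 = 0.00443582
Responsibility of Class III: 0.00352922 / 0.00443582 ≈ 0.7956

0.7956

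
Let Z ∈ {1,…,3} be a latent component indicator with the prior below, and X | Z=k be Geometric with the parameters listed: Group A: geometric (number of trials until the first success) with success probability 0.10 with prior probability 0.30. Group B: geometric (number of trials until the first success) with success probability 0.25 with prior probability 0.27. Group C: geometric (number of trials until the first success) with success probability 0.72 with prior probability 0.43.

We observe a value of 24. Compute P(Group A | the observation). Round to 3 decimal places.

P(component k | x) = π_k·f_k(x) / marginal(x), where marginal(x) = Σ_j π_j·f_j(x).
Component likelihoods at x = 24:
  L_A = 0.10·(1−0.10)^23 = 0.10·0.0886294 = 0.00886294
  L_B = 0.25·(1−0.25)^23 = 0.25·0.00133786 = 0.000334464
  L_C = 0.72·(1−0.72)^23 = 0.72·1.9259e-13 = 1.38665e-13
Multiply by the mixture weights:
  π_A·L_A = 0.30 × 0.00886294 = 0.00265888
  π_B·L_B = 0.27 × 0.000334464 = 9.03052e-05
  π_C·L_C = 0.43 × 1.38665e-13 = 5.9626e-14
Denominator: 0.00265888 + 9.03052e-05 + 5.9626e-14 = 0.00274919
P(Group A | 24) ≈ 0.967

0.967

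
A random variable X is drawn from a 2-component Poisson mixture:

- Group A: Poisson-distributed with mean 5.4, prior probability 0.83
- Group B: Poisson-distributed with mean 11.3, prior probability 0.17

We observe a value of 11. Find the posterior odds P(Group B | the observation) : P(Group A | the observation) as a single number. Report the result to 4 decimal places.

1.8904

The posterior odds equal the prior odds times the likelihood ratio: (π_i/π_j)·(f_i(x)/f_j(x)).
Poisson probabilities:
  L_A = 0.0128821
  L_B = 0.118899
Odds = (0.17/0.83) × (0.118899/0.0128821) = 0.204819 × 9.22984 ≈ 1.8904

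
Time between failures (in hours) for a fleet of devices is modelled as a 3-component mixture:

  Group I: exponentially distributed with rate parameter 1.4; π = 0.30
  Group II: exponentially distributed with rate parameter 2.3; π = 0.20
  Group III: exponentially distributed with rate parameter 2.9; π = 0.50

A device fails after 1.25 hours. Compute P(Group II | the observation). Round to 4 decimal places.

0.1886

P(component k | x) = w_k·f_k(x) / marginal(x), where marginal(x) = Σ_j w_j·f_j(x).
Evaluate each component's likelihood at the observed value:
  p_I = 0.243284
  p_II = 0.129757
  p_III = 0.0772824
Prior × likelihood for each component:
  w_I·p_I = 0.30 × 0.243284 = 0.0729851
  w_II·p_II = 0.20 × 0.129757 = 0.0259514
  w_III·p_III = 0.50 × 0.0772824 = 0.0386412
Denominator: 0.0729851 + 0.0259514 + 0.0386412 = 0.137578
P(Group II | 1.25 hours) ≈ 0.1886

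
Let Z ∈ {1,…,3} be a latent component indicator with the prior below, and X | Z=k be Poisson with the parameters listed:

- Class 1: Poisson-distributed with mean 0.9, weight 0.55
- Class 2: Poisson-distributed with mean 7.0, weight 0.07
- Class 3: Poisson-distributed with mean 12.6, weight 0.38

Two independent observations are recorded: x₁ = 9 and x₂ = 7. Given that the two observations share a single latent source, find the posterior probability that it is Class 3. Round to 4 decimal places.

0.4741

Posterior ∝ prior × likelihood, so P(k | x) ∝ π_k f_k(x); normalise over all components.
Since both observations come from the same component, the likelihood for component k is f_k(x₁)·f_k(x₂).
  p_1 = [4.34065e-07] × [3.85835e-05] = 1.67478e-11
  p_2 = [0.101405] × [0.149003] = 0.0151096
  p_3 = [0.0743809] × [0.0337328] = 0.00250908
Prior × likelihood for each component:
  π_1·p_1 = 0.55 × 1.67478e-11 = 9.21126e-12
  π_2·p_2 = 0.07 × 0.0151096 = 0.00105767
  π_3·p_3 = 0.38 × 0.00250908 = 0.00095345
Sum: 9.21126e-12 + 0.00105767 + 0.00095345 = 0.00201112
So the posterior for Class 3 is 0.00095345 / 0.00201112 ≈ 0.4741.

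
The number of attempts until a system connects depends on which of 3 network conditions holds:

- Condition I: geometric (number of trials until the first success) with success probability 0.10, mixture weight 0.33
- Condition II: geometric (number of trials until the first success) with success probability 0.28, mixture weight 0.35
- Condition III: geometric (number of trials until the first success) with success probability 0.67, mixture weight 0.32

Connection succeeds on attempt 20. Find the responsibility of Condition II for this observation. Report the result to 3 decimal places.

0.041

By Bayes' theorem, P(k | x) = π_k f_k(x) / Σ_j π_j f_j(x).
Geometric probabilities:
  L_I = 0.0135085
  L_II = 0.000545099
  L_III = 4.76255e-10
Multiply by the mixture weights:
  π_I·L_I = 0.33 × 0.0135085 = 0.00445781
  π_II·L_II = 0.35 × 0.000545099 = 0.000190785
  π_III·L_III = 0.32 × 4.76255e-10 = 1.52402e-10
Normaliser: 0.00445781 + 0.000190785 + 1.52402e-10 = 0.0046486
Responsibility of Condition II: 0.000190785 / 0.0046486 ≈ 0.041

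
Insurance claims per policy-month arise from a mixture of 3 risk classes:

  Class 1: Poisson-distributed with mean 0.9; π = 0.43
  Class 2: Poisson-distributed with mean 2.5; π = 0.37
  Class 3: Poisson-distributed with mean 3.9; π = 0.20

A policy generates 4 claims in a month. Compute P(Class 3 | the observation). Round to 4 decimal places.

0.4185

P(component k | x) = w_k·f_k(x) / marginal(x), where marginal(x) = Σ_j w_j·f_j(x).
Poisson probabilities:
  p_1 = e^(−0.9)·0.9^4/4! = 0.0111146
  p_2 = e^(−2.5)·2.5^4/4! = 0.133602
  p_3 = e^(−3.9)·3.9^4/4! = 0.195119
Weight by the priors:
  w_1·p_1 = 0.43 × 0.0111146 = 0.00477928
  w_2·p_2 = 0.37 × 0.133602 = 0.0494327
  w_3·p_3 = 0.20 × 0.195119 = 0.0390237
Normaliser: 0.00477928 + 0.0494327 + 0.0390237 = 0.0932357
So the posterior for Class 3 is 0.0390237 / 0.0932357 ≈ 0.4185.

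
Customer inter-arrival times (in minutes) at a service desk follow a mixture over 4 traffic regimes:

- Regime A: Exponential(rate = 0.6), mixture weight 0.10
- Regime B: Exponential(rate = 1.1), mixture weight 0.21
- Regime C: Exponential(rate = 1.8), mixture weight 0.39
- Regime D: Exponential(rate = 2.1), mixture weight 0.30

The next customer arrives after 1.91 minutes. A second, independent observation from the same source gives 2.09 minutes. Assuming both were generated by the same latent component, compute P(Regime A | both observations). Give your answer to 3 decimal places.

By Bayes' theorem, P(k | x) = w_k f_k(x) / Σ_j w_j f_j(x).
Since both observations come from the same component, the likelihood for component k is f_k(x₁)·f_k(x₂).
  p_A = [0.6·e^(−0.6·1.91) = 0.6·e^(−1.1460) = 0.190744] × [0.171217] = 0.0326585
  p_B = [1.1·e^(−1.1·1.91) = 1.1·e^(−2.1010) = 0.134567] × [0.110395] = 0.0148556
  p_C = [1.8·e^(−1.8·1.91) = 1.8·e^(−3.4380) = 0.057832] × [0.041827] = 0.00241894
  p_D = [2.1·e^(−2.1·1.91) = 2.1·e^(−4.0110) = 0.0380421] × [0.0260676] = 0.000991665
Unnormalised posteriors:
  w_A·p_A = 0.10 × 0.0326585 = 0.00326585
  w_B·p_B = 0.21 × 0.0148556 = 0.00311967
  w_C·p_C = 0.39 × 0.00241894 = 0.000943386
  w_D·p_D = 0.30 × 0.000991665 = 0.000297499
Sum: 0.00326585 + 0.00311967 + 0.000943386 + 0.000297499 = 0.0076264
P(Regime A | data) = 0.00326585 / 0.0076264 ≈ 0.428

0.428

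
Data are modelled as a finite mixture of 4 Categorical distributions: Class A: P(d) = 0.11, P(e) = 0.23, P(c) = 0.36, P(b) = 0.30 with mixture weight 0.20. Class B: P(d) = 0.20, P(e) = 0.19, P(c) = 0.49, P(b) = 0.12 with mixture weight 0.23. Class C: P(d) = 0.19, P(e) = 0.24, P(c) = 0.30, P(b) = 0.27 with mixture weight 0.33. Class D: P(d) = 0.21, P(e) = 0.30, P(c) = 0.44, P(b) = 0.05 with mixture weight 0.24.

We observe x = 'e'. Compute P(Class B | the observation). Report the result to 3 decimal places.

P(component k | x) = π_k·f_k(x) / marginal(x), where marginal(x) = Σ_j π_j·f_j(x).
Categorical probabilities:
  L_A = P(e | comp) = 0.23
  L_B = P(e | comp) = 0.19
  L_C = P(e | comp) = 0.24
  L_D = P(e | comp) = 0.30
Weight by the priors:
  π_A·L_A = 0.20 × 0.23 = 0.046
  π_B·L_B = 0.23 × 0.19 = 0.0437
  π_C·L_C = 0.33 × 0.24 = 0.0792
  π_D·L_D = 0.24 × 0.3 = 0.072
Sum: 0.046 + 0.0437 + 0.0792 + 0.072 = 0.2409
Responsibility of Class B: 0.0437 / 0.2409 ≈ 0.181

0.181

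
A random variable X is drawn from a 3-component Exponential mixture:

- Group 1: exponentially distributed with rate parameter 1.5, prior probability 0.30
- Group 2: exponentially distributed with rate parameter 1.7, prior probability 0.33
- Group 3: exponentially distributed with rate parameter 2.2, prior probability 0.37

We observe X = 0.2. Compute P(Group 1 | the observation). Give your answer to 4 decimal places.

Posterior ∝ prior × likelihood, so P(k | x) ∝ P(Z=k) f_k(x); normalise over all components.
Evaluate each component's likelihood at the observed value:
  f_1 = 1.5·e^(−1.5·0.2) = 1.5·e^(−0.3000) = 1.11123
  f_2 = 1.7·e^(−1.7·0.2) = 1.7·e^(−0.3400) = 1.21001
  f_3 = 2.2·e^(−2.2·0.2) = 2.2·e^(−0.4400) = 1.41688
Multiply by the mixture weights:
  P(Z=1)·f_1 = 0.30 × 1.11123 = 0.333368
  P(Z=2)·f_2 = 0.33 × 1.21001 = 0.399303
  P(Z=3)·f_3 = 0.37 × 1.41688 = 0.524246
Denominator: 0.333368 + 0.399303 + 0.524246 = 1.25692
P(Group 1 | 0.2) ≈ 0.2652

0.2652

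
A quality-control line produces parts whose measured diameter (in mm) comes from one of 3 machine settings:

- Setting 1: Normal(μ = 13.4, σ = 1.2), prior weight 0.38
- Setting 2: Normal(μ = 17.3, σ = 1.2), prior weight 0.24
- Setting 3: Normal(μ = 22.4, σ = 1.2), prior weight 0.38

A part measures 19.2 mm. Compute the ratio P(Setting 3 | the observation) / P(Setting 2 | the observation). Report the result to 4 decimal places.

0.1584

The posterior odds equal the prior odds times the likelihood ratio: (P(Z=i)/P(Z=j))·(f_i(x)/f_j(x)).
Component likelihoods at x = 19.2 mm:
  f_1 = (1/(1.2·√(2π)))·exp(−(19.2−13.4)²/(2·1.2²)) = 0.332452·exp(-11.68056) = 2.81143e-06
  f_2 = (1/(1.2·√(2π)))·exp(−(19.2−17.3)²/(2·1.2²)) = 0.332452·exp(-1.25347) = 0.0949189
  f_3 = (1/(1.2·√(2π)))·exp(−(19.2−22.4)²/(2·1.2²)) = 0.332452·exp(-3.55556) = 0.00949666
0.00360873 / 0.0227805 ≈ 0.1584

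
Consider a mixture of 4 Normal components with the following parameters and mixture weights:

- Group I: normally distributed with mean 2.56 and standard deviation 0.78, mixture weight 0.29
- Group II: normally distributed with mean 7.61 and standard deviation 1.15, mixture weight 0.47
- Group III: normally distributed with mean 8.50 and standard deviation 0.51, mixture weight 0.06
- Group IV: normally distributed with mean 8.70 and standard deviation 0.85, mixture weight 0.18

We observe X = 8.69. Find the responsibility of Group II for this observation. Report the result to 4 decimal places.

The responsibility of component k is P(Z=k) f_k(x) divided by Σ_j P(Z=j) f_j(x).
Normal densities:
  p_I = 1.98174e-14
  p_II = 0.223201
  p_III = 0.729796
  p_IV = 0.469311
Prior × likelihood for each component:
  P(Z=I)·p_I = 0.29 × 1.98174e-14 = 5.74705e-15
  P(Z=II)·p_II = 0.47 × 0.223201 = 0.104904
  P(Z=III)·p_III = 0.06 × 0.729796 = 0.0437878
  P(Z=IV)·p_IV = 0.18 × 0.469311 = 0.084476
Denominator: 5.74705e-15 + 0.104904 + 0.0437878 + 0.084476 = 0.233168
So the posterior for Group II is 0.104904 / 0.233168 ≈ 0.4499.

0.4499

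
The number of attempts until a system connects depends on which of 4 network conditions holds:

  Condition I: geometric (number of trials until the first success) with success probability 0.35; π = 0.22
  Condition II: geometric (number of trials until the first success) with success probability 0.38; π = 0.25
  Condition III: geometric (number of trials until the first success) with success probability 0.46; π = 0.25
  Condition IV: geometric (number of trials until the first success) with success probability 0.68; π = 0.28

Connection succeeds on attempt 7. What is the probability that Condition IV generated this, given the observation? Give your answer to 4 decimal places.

0.0143

P(component k | x) = π_k·f_k(x) / marginal(x), where marginal(x) = Σ_j π_j·f_j(x).
Evaluate each component's likelihood at the observed value:
  L_I = 0.35·(1−0.35)^6 = 0.35·0.0754189 = 0.0263966
  L_II = 0.38·(1−0.38)^6 = 0.38·0.0568002 = 0.0215841
  L_III = 0.46·(1−0.46)^6 = 0.46·0.0247949 = 0.0114057
  L_IV = 0.68·(1−0.68)^6 = 0.68·0.00107374 = 0.000730144
Weight by the priors:
  π_I·L_I = 0.22 × 0.0263966 = 0.00580725
  π_II·L_II = 0.25 × 0.0215841 = 0.00539602
  π_III·L_III = 0.25 × 0.0114057 = 0.00285141
  π_IV·L_IV = 0.28 × 0.000730144 = 0.00020444
Normaliser: 0.00580725 + 0.00539602 + 0.00285141 + 0.00020444 = 0.0142591
P(Condition IV | the observation) ≈ 0.0143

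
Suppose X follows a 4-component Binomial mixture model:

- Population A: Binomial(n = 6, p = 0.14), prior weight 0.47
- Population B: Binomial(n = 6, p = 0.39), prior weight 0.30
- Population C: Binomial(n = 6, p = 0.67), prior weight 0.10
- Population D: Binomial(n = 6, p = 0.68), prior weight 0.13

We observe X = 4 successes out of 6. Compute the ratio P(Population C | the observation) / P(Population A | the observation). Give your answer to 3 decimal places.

Since P(k|x) ∝ P(Z=k) f_k(x), the posterior odds are P(Z=i) f_i(x) / (P(Z=j) f_j(x)).
Binomial probabilities:
  p_A = C(6,4)·0.14^4·0.86^2 = 15·0.00038416·0.7396 = 0.00426187
  p_B = C(6,4)·0.39^4·0.61^2 = 15·0.0231344·0.3721 = 0.129125
  p_C = C(6,4)·0.67^4·0.33^2 = 15·0.201511·0.1089 = 0.329169
  p_D = C(6,4)·0.68^4·0.32^2 = 15·0.213814·0.1024 = 0.328418
Odds = (0.10/0.47) × (0.329169/0.00426187) = 0.212766 × 77.2357 ≈ 16.433

16.433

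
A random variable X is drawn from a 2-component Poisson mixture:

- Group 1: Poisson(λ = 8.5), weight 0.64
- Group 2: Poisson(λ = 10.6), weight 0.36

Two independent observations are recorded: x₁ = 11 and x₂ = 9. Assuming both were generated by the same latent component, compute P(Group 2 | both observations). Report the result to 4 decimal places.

By Bayes' theorem, P(k | x) = π_k f_k(x) / Σ_j π_j f_j(x).
Since both observations come from the same component, the likelihood for component k is f_k(x₁)·f_k(x₂).
  L_1 = [0.0853001] × [0.129869] = 0.0110778
  L_2 = [0.118492] × [0.116003] = 0.0137453
Unnormalised posteriors:
  π_1·L_1 = 0.64 × 0.0110778 = 0.00708979
  π_2·L_2 = 0.36 × 0.0137453 = 0.00494832
Normaliser: 0.00708979 + 0.00494832 = 0.0120381
P(Group 2 | x₁,x₂) ≈ 0.4111

0.4111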